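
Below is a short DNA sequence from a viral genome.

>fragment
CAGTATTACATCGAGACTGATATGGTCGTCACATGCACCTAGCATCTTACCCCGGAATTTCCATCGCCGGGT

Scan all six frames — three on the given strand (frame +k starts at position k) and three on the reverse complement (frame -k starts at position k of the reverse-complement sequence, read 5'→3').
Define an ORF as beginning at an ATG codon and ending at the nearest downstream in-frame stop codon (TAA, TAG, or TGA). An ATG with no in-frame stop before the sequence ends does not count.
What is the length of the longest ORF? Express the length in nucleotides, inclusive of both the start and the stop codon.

21

Reverse complement (5'→3'): ACCCGGCGATGGAAATTCCGGGGTAAGATGCTAGGTGCATGTGACGACCATATCAGTCTCGATGTAATACTG
Frame +1: CAG TAT TAC ATC GAG ACT GAT ATG GTC GTC ACA TGC ACC TAG CAT CTT ACC CCG GAA TTT CCA TCG CCG GGT — ATG at 22, stop TAG at 40 → 21 nt.
Frame +2: AGT ATT ACA TCG AGA CTG ATA TGG TCG TCA CAT GCA CCT AGC ATC TTA CCC CGG AAT TTC CAT CGC CGG — no ATG→stop ORF.
Frame +3: GTA TTA CAT CGA GAC TGA TAT GGT CGT CAC ATG CAC CTA GCA TCT TAC CCC GGA ATT TCC ATC GCC GGG — no ATG→stop ORF.
Frame -1: ACC CGG CGA TGG AAA TTC CGG GGT AAG ATG CTA GGT GCA TGT GAC GAC CAT ATC AGT CTC GAT GTA ATA CTG — no ATG→stop ORF.
Frame -2: CCC GGC GAT GGA AAT TCC GGG GTA AGA TGC TAG GTG CAT GTG ACG ACC ATA TCA GTC TCG ATG TAA TAC — ATG at 62, stop TAA at 65 → 6 nt.
Frame -3: CCG GCG ATG GAA ATT CCG GGG TAA GAT GCT AGG TGC ATG TGA CGA CCA TAT CAG TCT CGA TGT AAT ACT — ATG at 9, stop TAA at 24 → 18 nt; ATG at 39, stop TGA at 42 → 6 nt.
Longest: frame +1, positions 22–42, 21 nt = 7 codons = 6 aa. → 21 nucleotides.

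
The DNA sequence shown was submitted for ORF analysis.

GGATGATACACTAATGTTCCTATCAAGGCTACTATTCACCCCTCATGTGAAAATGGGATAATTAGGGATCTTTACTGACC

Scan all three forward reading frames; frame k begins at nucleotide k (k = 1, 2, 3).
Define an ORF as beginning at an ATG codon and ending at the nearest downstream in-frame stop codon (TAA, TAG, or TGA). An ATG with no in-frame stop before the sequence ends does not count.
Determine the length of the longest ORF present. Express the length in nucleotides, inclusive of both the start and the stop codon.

Frame 1: GGA TGA TAC ACT AAT GTT CCT ATC AAG GCT ACT ATT CAC CCC TCA TGT GAA AAT GGG ATA ATT AGG GAT CTT TAC TGA — no ATG→stop ORF.
Frame 2: GAT GAT ACA CTA ATG TTC CTA TCA AGG CTA CTA TTC ACC CCT CAT GTG AAA ATG GGA TAA TTA GGG ATC TTT ACT GAC — ATG at 14, stop TAA at 59 → 48 nt; ATG at 53, stop TAA at 59 → 9 nt.
Frame 3: ATG ATA CAC TAA TGT TCC TAT CAA GGC TAC TAT TCA CCC CTC ATG TGA AAA TGG GAT AAT TAG GGA TCT TTA CTG ACC — ATG at 3, stop TAA at 12 → 12 nt; ATG at 45, stop TGA at 48 → 6 nt.
Longest: frame 2, positions 14–61, 48 nt = 16 codons = 15 aa. → 48 nucleotides.

48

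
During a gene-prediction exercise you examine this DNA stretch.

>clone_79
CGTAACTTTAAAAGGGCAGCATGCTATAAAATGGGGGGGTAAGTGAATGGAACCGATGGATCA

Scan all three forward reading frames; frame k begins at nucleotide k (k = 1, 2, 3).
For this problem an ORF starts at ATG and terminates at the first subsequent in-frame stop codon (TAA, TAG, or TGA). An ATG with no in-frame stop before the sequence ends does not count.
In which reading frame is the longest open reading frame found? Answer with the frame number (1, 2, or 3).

Frame 1: CGT AAC TTT AAA AGG GCA GCA TGC TAT AAA ATG GGG GGG TAA GTG AAT GGA ACC GAT GGA TCA — ATG at 31, stop TAA at 40 → 12 nt.
Frame 2: GTA ACT TTA AAA GGG CAG CAT GCT ATA AAA TGG GGG GGT AAG TGA ATG GAA CCG ATG GAT — no ATG→stop ORF.
Frame 3: TAA CTT TAA AAG GGC AGC ATG CTA TAA AAT GGG GGG GTA AGT GAA TGG AAC CGA TGG ATC — ATG at 21, stop TAA at 27 → 9 nt.
Longest ORF is 12 nt in frame 1 (positions 31–42).

1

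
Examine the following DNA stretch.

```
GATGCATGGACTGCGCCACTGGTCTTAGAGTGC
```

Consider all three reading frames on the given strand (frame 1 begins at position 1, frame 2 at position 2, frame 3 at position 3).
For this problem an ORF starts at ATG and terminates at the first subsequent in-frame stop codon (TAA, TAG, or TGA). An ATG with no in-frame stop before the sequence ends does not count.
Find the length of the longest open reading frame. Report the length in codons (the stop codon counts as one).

Frame 1: GAT GCA TGG ACT GCG CCA CTG GTC TTA GAG TGC — no ATG→stop ORF.
Frame 2: ATG CAT GGA CTG CGC CAC TGG TCT TAG AGT — ATG at 2, stop TAG at 26 → 27 nt.
Frame 3: TGC ATG GAC TGC GCC ACT GGT CTT AGA GTG — no ATG→stop ORF.
Longest: frame 2, positions 2–28, 27 nt = 9 codons = 8 aa. → 9 codons.

9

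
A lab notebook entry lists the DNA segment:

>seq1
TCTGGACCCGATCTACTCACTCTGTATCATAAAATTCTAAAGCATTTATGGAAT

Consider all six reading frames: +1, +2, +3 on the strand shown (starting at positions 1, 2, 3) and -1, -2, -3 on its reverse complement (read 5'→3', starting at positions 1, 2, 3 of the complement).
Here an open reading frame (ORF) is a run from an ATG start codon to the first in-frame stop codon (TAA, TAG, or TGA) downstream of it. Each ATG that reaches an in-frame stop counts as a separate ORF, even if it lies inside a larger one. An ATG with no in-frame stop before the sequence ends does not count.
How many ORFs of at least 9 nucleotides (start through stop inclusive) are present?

Reverse complement (5'→3'): ATTCCATAAATGCTTTAGAATTTTATGATACAGAGTGAGTAGATCGGGTCCAGA
Frame +1: TCT GGA CCC GAT CTA CTC ACT CTG TAT CAT AAA ATT CTA AAG CAT TTA TGG AAT — no ATG→stop ORF.
Frame +2: CTG GAC CCG ATC TAC TCA CTC TGT ATC ATA AAA TTC TAA AGC ATT TAT GGA — no ATG→stop ORF.
Frame +3: TGG ACC CGA TCT ACT CAC TCT GTA TCA TAA AAT TCT AAA GCA TTT ATG GAA — no ATG→stop ORF.
Frame -1: ATT CCA TAA ATG CTT TAG AAT TTT ATG ATA CAG AGT GAG TAG ATC GGG TCC AGA — ATG at 10, stop TAG at 16 → 9 nt; ATG at 25, stop TAG at 40 → 18 nt.
Frame -2: TTC CAT AAA TGC TTT AGA ATT TTA TGA TAC AGA GTG AGT AGA TCG GGT CCA — no ATG→stop ORF.
Frame -3: TCC ATA AAT GCT TTA GAA TTT TAT GAT ACA GAG TGA GTA GAT CGG GTC CAG — no ATG→stop ORF.
ORFs ≥ 9 nucleotides: frame -1 10–18 (9 nucleotides), frame -1 25–42 (18 nucleotides). Count = 2.

2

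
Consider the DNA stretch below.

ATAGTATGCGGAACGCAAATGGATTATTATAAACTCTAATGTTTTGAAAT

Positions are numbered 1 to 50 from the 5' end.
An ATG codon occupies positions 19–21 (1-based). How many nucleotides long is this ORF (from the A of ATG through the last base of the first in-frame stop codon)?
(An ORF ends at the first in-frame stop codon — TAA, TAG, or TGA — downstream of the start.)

Codons from position 19: ATG (19–21), GAT (22–24), TAT (25–27), TAT (28–30), AAA (31–33), CTC (34–36), TAA (37–39).
TAA is the first in-frame stop; ORF spans 19–39, 21 nucleotides.

21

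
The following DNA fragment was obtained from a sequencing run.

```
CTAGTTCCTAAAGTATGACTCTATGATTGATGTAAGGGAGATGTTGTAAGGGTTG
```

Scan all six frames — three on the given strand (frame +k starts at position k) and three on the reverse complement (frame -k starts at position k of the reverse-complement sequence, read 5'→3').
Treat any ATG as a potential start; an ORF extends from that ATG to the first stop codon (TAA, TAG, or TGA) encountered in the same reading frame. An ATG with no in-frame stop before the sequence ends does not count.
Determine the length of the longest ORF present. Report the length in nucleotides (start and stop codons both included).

27

Reverse complement (5'→3'): CAACCCTTACAACATCTCCCTTACATCAATCATAGAGTCATACTTTAGGAACTAG
Frame +1: CTA GTT CCT AAA GTA TGA CTC TAT GAT TGA TGT AAG GGA GAT GTT GTA AGG GTT — no ATG→stop ORF.
Frame +2: TAG TTC CTA AAG TAT GAC TCT ATG ATT GAT GTA AGG GAG ATG TTG TAA GGG TTG — ATG at 23, stop TAA at 47 → 27 nt; ATG at 41, stop TAA at 47 → 9 nt.
Frame +3: AGT TCC TAA AGT ATG ACT CTA TGA TTG ATG TAA GGG AGA TGT TGT AAG GGT — ATG at 15, stop TGA at 24 → 12 nt; ATG at 30, stop TAA at 33 → 6 nt.
Frame -1: CAA CCC TTA CAA CAT CTC CCT TAC ATC AAT CAT AGA GTC ATA CTT TAG GAA CTA — no ATG→stop ORF.
Frame -2: AAC CCT TAC AAC ATC TCC CTT ACA TCA ATC ATA GAG TCA TAC TTT AGG AAC TAG — no ATG→stop ORF.
Frame -3: ACC CTT ACA ACA TCT CCC TTA CAT CAA TCA TAG AGT CAT ACT TTA GGA ACT — no ATG→stop ORF.
Longest: frame +2, positions 23–49, 27 nt = 9 codons = 8 aa. → 27 nucleotides.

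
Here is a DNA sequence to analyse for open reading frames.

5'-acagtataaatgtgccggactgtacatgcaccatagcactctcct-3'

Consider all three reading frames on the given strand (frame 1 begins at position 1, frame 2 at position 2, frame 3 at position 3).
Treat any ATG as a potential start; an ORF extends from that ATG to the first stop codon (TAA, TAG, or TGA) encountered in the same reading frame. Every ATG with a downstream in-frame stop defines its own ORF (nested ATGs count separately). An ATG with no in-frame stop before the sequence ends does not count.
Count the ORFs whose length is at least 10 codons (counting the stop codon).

Frame 1: ACA GTA TAA ATG TGC CGG ACT GTA CAT GCA CCA TAG CAC TCT CCT — ATG at 10, stop TAG at 34 → 27 nt.
Frame 2: CAG TAT AAA TGT GCC GGA CTG TAC ATG CAC CAT AGC ACT CTC — no ATG→stop ORF.
Frame 3: AGT ATA AAT GTG CCG GAC TGT ACA TGC ACC ATA GCA CTC TCC — no ATG→stop ORF.
No ORF reaches 10 codons. Count = 0.

0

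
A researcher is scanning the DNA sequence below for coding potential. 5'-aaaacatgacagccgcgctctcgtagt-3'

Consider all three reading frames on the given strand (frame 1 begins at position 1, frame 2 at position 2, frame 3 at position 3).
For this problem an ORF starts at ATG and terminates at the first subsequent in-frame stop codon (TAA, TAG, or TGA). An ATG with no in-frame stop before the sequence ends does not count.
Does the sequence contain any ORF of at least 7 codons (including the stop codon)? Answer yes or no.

yes

Frame 1: AAA ACA TGA CAG CCG CGC TCT CGT AGT — no ATG→stop ORF.
Frame 2: AAA CAT GAC AGC CGC GCT CTC GTA — no ATG→stop ORF.
Frame 3: AAC ATG ACA GCC GCG CTC TCG TAG — ATG at 6, stop TAG at 24 → 21 nt.
Frame 3 has an ORF of 7 codons (positions 6–26) ≥ 7, so yes.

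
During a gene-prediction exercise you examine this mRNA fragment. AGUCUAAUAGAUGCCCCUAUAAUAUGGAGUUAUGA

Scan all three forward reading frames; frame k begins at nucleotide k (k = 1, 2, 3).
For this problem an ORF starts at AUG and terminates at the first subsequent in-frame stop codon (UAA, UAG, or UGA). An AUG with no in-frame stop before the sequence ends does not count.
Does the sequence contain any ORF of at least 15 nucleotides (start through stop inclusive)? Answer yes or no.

no

Frame 1: AGU CUA AUA GAU GCC CCU AUA AUA UGG AGU UAU — no AUG→stop ORF.
Frame 2: GUC UAA UAG AUG CCC CUA UAA UAU GGA GUU AUG — AUG at 11, stop UAA at 20 → 12 nt.
Frame 3: UCU AAU AGA UGC CCC UAU AAU AUG GAG UUA UGA — AUG at 24, stop UGA at 33 → 12 nt.
Largest ORF found is 12 nucleotides < 15, so no.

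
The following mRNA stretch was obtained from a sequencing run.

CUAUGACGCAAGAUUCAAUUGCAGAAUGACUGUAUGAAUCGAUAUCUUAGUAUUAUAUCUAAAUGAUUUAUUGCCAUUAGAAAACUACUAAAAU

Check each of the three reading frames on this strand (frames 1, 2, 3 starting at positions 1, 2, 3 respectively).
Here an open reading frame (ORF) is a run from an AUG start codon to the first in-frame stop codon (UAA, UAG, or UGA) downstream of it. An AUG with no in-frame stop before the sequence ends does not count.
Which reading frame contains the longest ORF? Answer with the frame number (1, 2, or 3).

1

Frame 1: CUA UGA CGC AAG AUU CAA UUG CAG AAU GAC UGU AUG AAU CGA UAU CUU AGU AUU AUA UCU AAA UGA UUU AUU GCC AUU AGA AAA CUA CUA AAA — AUG at 34, stop UGA at 64 → 33 nt.
Frame 2: UAU GAC GCA AGA UUC AAU UGC AGA AUG ACU GUA UGA AUC GAU AUC UUA GUA UUA UAU CUA AAU GAU UUA UUG CCA UUA GAA AAC UAC UAA AAU — AUG at 26, stop UGA at 35 → 12 nt.
Frame 3: AUG ACG CAA GAU UCA AUU GCA GAA UGA CUG UAU GAA UCG AUA UCU UAG UAU UAU AUC UAA AUG AUU UAU UGC CAU UAG AAA ACU ACU AAA — AUG at 3, stop UGA at 27 → 27 nt; AUG at 63, stop UAG at 78 → 18 nt.
Longest ORF is 33 nt in frame 1 (positions 34–66).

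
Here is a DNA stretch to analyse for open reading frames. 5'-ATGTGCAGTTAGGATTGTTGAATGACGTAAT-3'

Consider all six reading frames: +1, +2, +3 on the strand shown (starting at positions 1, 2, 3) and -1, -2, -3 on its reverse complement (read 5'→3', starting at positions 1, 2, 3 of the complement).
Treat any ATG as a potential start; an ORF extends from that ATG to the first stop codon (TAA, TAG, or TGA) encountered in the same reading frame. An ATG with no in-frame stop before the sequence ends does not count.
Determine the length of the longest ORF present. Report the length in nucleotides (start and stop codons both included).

Reverse complement (5'→3'): ATTACGTCATTCAACAATCCTAACTGCACAT
Frame +1: ATG TGC AGT TAG GAT TGT TGA ATG ACG TAA — ATG at 1, stop TAG at 10 → 12 nt; ATG at 22, stop TAA at 28 → 9 nt.
Frame +2: TGT GCA GTT AGG ATT GTT GAA TGA CGT AAT — no ATG→stop ORF.
Frame +3: GTG CAG TTA GGA TTG TTG AAT GAC GTA — no ATG→stop ORF.
Frame -1: ATT ACG TCA TTC AAC AAT CCT AAC TGC ACA — no ATG→stop ORF.
Frame -2: TTA CGT CAT TCA ACA ATC CTA ACT GCA CAT — no ATG→stop ORF.
Frame -3: TAC GTC ATT CAA CAA TCC TAA CTG CAC — no ATG→stop ORF.
Longest: frame +1, positions 1–12, 12 nt = 4 codons = 3 aa. → 12 nucleotides.

12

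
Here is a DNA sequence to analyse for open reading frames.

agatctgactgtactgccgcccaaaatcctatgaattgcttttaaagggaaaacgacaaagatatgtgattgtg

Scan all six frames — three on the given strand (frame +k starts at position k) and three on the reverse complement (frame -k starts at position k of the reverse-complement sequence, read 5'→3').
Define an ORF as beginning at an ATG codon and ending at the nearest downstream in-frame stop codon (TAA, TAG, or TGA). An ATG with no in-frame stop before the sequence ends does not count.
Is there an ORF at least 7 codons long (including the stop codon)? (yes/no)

Reverse complement (5'→3'): CACAATCACATATCTTTGTCGTTTTCCCTTTAAAAGCAATTCATAGGATTTTGGGCGGCAGTACAGTCAGATCT
Frame +1: AGA TCT GAC TGT ACT GCC GCC CAA AAT CCT ATG AAT TGC TTT TAA AGG GAA AAC GAC AAA GAT ATG TGA TTG — ATG at 31, stop TAA at 43 → 15 nt; ATG at 64, stop TGA at 67 → 6 nt.
Frame +2: GAT CTG ACT GTA CTG CCG CCC AAA ATC CTA TGA ATT GCT TTT AAA GGG AAA ACG ACA AAG ATA TGT GAT TGT — no ATG→stop ORF.
Frame +3: ATC TGA CTG TAC TGC CGC CCA AAA TCC TAT GAA TTG CTT TTA AAG GGA AAA CGA CAA AGA TAT GTG ATT GTG — no ATG→stop ORF.
Frame -1: CAC AAT CAC ATA TCT TTG TCG TTT TCC CTT TAA AAG CAA TTC ATA GGA TTT TGG GCG GCA GTA CAG TCA GAT — no ATG→stop ORF.
Frame -2: ACA ATC ACA TAT CTT TGT CGT TTT CCC TTT AAA AGC AAT TCA TAG GAT TTT GGG CGG CAG TAC AGT CAG ATC — no ATG→stop ORF.
Frame -3: CAA TCA CAT ATC TTT GTC GTT TTC CCT TTA AAA GCA ATT CAT AGG ATT TTG GGC GGC AGT ACA GTC AGA TCT — no ATG→stop ORF.
Largest ORF found is 5 codons < 7, so no.

no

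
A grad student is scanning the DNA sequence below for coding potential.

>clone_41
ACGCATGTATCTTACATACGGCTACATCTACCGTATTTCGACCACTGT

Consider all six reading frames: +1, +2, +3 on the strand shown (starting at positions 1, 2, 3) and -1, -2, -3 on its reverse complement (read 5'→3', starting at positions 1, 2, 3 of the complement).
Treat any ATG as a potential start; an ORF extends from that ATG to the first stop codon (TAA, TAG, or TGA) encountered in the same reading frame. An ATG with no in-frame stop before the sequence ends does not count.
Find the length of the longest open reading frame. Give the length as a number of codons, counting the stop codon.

Reverse complement (5'→3'): ACAGTGGTCGAAATACGGTAGATGTAGCCGTATGTAAGATACATGCGT
Frame +1: ACG CAT GTA TCT TAC ATA CGG CTA CAT CTA CCG TAT TTC GAC CAC TGT — no ATG→stop ORF.
Frame +2: CGC ATG TAT CTT ACA TAC GGC TAC ATC TAC CGT ATT TCG ACC ACT — no ATG→stop ORF.
Frame +3: GCA TGT ATC TTA CAT ACG GCT ACA TCT ACC GTA TTT CGA CCA CTG — no ATG→stop ORF.
Frame -1: ACA GTG GTC GAA ATA CGG TAG ATG TAG CCG TAT GTA AGA TAC ATG CGT — ATG at 22, stop TAG at 25 → 6 nt.
Frame -2: CAG TGG TCG AAA TAC GGT AGA TGT AGC CGT ATG TAA GAT ACA TGC — ATG at 32, stop TAA at 35 → 6 nt.
Frame -3: AGT GGT CGA AAT ACG GTA GAT GTA GCC GTA TGT AAG ATA CAT GCG — no ATG→stop ORF.
Longest: frame -1, positions 22–27, 6 nt = 2 codons = 1 aa. → 2 codons.

2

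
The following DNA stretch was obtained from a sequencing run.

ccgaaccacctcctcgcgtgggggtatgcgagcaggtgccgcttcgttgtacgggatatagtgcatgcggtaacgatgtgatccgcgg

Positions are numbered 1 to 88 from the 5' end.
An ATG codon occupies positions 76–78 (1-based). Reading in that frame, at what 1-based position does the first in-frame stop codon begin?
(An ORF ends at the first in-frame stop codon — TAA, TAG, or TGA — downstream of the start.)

Codons from position 76: ATG (76–78), TGA (79–81).
TGA is a stop codon; it begins at position 79.

79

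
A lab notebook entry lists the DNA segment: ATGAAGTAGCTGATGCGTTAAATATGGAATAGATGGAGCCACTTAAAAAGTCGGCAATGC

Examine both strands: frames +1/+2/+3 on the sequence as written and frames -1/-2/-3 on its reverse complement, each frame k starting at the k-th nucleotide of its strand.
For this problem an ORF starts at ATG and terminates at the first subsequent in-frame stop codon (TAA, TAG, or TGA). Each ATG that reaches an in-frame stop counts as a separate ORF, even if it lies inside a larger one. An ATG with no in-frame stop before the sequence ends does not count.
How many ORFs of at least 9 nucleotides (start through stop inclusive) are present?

3

Reverse complement (5'→3'): GCATTGCCGACTTTTTAAGTGGCTCCATCTATTCCATATTTAACGCATCAGCTACTTCAT
Frame +1: ATG AAG TAG CTG ATG CGT TAA ATA TGG AAT AGA TGG AGC CAC TTA AAA AGT CGG CAA TGC — ATG at 1, stop TAG at 7 → 9 nt; ATG at 13, stop TAA at 19 → 9 nt.
Frame +2: TGA AGT AGC TGA TGC GTT AAA TAT GGA ATA GAT GGA GCC ACT TAA AAA GTC GGC AAT — no ATG→stop ORF.
Frame +3: GAA GTA GCT GAT GCG TTA AAT ATG GAA TAG ATG GAG CCA CTT AAA AAG TCG GCA ATG — ATG at 24, stop TAG at 30 → 9 nt.
Frame -1: GCA TTG CCG ACT TTT TAA GTG GCT CCA TCT ATT CCA TAT TTA ACG CAT CAG CTA CTT CAT — no ATG→stop ORF.
Frame -2: CAT TGC CGA CTT TTT AAG TGG CTC CAT CTA TTC CAT ATT TAA CGC ATC AGC TAC TTC — no ATG→stop ORF.
Frame -3: ATT GCC GAC TTT TTA AGT GGC TCC ATC TAT TCC ATA TTT AAC GCA TCA GCT ACT TCA — no ATG→stop ORF.
ORFs ≥ 9 nucleotides: frame +1 1–9 (9 nucleotides), frame +1 13–21 (9 nucleotides), frame +3 24–32 (9 nucleotides). Count = 3.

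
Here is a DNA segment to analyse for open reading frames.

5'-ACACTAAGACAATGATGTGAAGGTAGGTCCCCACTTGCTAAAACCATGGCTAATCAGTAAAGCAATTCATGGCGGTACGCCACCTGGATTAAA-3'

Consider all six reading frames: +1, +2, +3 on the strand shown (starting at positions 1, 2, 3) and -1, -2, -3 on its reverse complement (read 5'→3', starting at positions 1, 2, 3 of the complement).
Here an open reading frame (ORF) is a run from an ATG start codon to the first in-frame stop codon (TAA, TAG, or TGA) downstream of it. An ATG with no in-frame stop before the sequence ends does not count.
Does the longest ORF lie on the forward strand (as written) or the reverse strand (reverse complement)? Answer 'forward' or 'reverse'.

forward

Reverse complement (5'→3'): TTTAATCCAGGTGGCGTACCGCCATGAATTGCTTTACTGATTAGCCATGGTTTTAGCAAGTGGGGACCTACCTTCACATCATTGTCTTAGTGT
Frame +1: ACA CTA AGA CAA TGA TGT GAA GGT AGG TCC CCA CTT GCT AAA ACC ATG GCT AAT CAG TAA AGC AAT TCA TGG CGG TAC GCC ACC TGG ATT AAA — ATG at 46, stop TAA at 58 → 15 nt.
Frame +2: CAC TAA GAC AAT GAT GTG AAG GTA GGT CCC CAC TTG CTA AAA CCA TGG CTA ATC AGT AAA GCA ATT CAT GGC GGT ACG CCA CCT GGA TTA — no ATG→stop ORF.
Frame +3: ACT AAG ACA ATG ATG TGA AGG TAG GTC CCC ACT TGC TAA AAC CAT GGC TAA TCA GTA AAG CAA TTC ATG GCG GTA CGC CAC CTG GAT TAA — ATG at 12, stop TGA at 18 → 9 nt; ATG at 15, stop TGA at 18 → 6 nt; ATG at 69, stop TAA at 90 → 24 nt.
Frame -1: TTT AAT CCA GGT GGC GTA CCG CCA TGA ATT GCT TTA CTG ATT AGC CAT GGT TTT AGC AAG TGG GGA CCT ACC TTC ACA TCA TTG TCT TAG TGT — no ATG→stop ORF.
Frame -2: TTA ATC CAG GTG GCG TAC CGC CAT GAA TTG CTT TAC TGA TTA GCC ATG GTT TTA GCA AGT GGG GAC CTA CCT TCA CAT CAT TGT CTT AGT — no ATG→stop ORF.
Frame -3: TAA TCC AGG TGG CGT ACC GCC ATG AAT TGC TTT ACT GAT TAG CCA TGG TTT TAG CAA GTG GGG ACC TAC CTT CAC ATC ATT GTC TTA GTG — ATG at 24, stop TAG at 42 → 21 nt.
Forward-strand max 24 nt; reverse-strand max 21 nt. The forward strand has the longer ORF.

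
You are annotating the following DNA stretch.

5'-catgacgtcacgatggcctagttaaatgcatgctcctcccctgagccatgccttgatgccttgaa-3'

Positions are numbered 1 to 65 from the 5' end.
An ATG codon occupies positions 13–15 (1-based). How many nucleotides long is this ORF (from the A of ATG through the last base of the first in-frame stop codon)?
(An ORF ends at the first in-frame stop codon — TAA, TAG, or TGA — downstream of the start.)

9

Codons from position 13: ATG (13–15), GCC (16–18), TAG (19–21).
TAG is the first in-frame stop; ORF spans 13–21, 9 nucleotides.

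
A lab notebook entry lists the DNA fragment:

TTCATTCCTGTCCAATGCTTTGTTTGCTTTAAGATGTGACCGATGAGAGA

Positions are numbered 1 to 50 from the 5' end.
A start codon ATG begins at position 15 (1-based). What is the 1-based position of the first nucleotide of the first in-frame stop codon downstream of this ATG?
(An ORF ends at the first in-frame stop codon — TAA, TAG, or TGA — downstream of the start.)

30

Codons from position 15: ATG (15–17), CTT (18–20), TGT (21–23), TTG (24–26), CTT (27–29), TAA (30–32).
TAA is a stop codon; it begins at position 30.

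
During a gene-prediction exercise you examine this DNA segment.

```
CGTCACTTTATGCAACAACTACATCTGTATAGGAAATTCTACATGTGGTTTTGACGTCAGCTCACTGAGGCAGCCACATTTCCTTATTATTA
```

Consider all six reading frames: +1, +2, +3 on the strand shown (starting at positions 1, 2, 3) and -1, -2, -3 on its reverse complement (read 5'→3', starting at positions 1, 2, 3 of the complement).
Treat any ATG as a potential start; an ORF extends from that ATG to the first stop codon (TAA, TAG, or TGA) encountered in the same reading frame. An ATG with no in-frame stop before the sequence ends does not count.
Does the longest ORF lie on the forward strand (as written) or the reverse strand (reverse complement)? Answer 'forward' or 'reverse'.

forward

Reverse complement (5'→3'): TAATAATAAGGAAATGTGGCTGCCTCAGTGAGCTGACGTCAAAACCACATGTAGAATTTCCTATACAGATGTAGTTGTTGCATAAAGTGACG
Frame +1: CGT CAC TTT ATG CAA CAA CTA CAT CTG TAT AGG AAA TTC TAC ATG TGG TTT TGA CGT CAG CTC ACT GAG GCA GCC ACA TTT CCT TAT TAT — ATG at 10, stop TGA at 52 → 45 nt; ATG at 43, stop TGA at 52 → 12 nt.
Frame +2: GTC ACT TTA TGC AAC AAC TAC ATC TGT ATA GGA AAT TCT ACA TGT GGT TTT GAC GTC AGC TCA CTG AGG CAG CCA CAT TTC CTT ATT ATT — no ATG→stop ORF.
Frame +3: TCA CTT TAT GCA ACA ACT ACA TCT GTA TAG GAA ATT CTA CAT GTG GTT TTG ACG TCA GCT CAC TGA GGC AGC CAC ATT TCC TTA TTA TTA — no ATG→stop ORF.
Frame -1: TAA TAA TAA GGA AAT GTG GCT GCC TCA GTG AGC TGA CGT CAA AAC CAC ATG TAG AAT TTC CTA TAC AGA TGT AGT TGT TGC ATA AAG TGA — ATG at 49, stop TAG at 52 → 6 nt.
Frame -2: AAT AAT AAG GAA ATG TGG CTG CCT CAG TGA GCT GAC GTC AAA ACC ACA TGT AGA ATT TCC TAT ACA GAT GTA GTT GTT GCA TAA AGT GAC — ATG at 14, stop TGA at 29 → 18 nt.
Frame -3: ATA ATA AGG AAA TGT GGC TGC CTC AGT GAG CTG ACG TCA AAA CCA CAT GTA GAA TTT CCT ATA CAG ATG TAG TTG TTG CAT AAA GTG ACG — ATG at 69, stop TAG at 72 → 6 nt.
Forward-strand max 45 nt; reverse-strand max 18 nt. The forward strand has the longer ORF.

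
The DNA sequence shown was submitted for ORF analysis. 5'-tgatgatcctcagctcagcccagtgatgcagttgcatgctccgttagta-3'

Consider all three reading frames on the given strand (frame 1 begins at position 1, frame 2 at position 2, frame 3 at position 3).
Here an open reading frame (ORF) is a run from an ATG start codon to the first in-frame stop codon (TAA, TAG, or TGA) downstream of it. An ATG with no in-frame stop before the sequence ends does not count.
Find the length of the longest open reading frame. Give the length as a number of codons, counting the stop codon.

8

Frame 1: TGA TGA TCC TCA GCT CAG CCC AGT GAT GCA GTT GCA TGC TCC GTT AGT — no ATG→stop ORF.
Frame 2: GAT GAT CCT CAG CTC AGC CCA GTG ATG CAG TTG CAT GCT CCG TTA GTA — no ATG→stop ORF.
Frame 3: ATG ATC CTC AGC TCA GCC CAG TGA TGC AGT TGC ATG CTC CGT TAG — ATG at 3, stop TGA at 24 → 24 nt; ATG at 36, stop TAG at 45 → 12 nt.
Longest: frame 3, positions 3–26, 24 nt = 8 codons = 7 aa. → 8 codons.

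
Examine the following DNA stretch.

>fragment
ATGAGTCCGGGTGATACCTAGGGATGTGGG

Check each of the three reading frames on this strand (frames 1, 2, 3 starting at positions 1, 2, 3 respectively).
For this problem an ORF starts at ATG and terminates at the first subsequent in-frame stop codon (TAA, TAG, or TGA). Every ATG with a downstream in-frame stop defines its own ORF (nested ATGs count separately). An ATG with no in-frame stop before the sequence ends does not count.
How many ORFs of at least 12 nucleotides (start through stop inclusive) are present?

1

Frame 1: ATG AGT CCG GGT GAT ACC TAG GGA TGT GGG — ATG at 1, stop TAG at 19 → 21 nt.
Frame 2: TGA GTC CGG GTG ATA CCT AGG GAT GTG — no ATG→stop ORF.
Frame 3: GAG TCC GGG TGA TAC CTA GGG ATG TGG — no ATG→stop ORF.
ORFs ≥ 12 nucleotides: frame 1 1–21 (21 nucleotides). Count = 1.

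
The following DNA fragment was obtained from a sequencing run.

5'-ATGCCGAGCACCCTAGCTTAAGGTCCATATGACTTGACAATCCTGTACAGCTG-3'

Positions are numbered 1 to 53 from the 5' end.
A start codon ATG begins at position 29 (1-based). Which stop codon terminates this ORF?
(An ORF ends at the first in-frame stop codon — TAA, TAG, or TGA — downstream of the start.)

Codons from position 29: ATG (29–31), ACT (32–34), TGA (35–37).
The first in-frame stop codon is TGA.

TGA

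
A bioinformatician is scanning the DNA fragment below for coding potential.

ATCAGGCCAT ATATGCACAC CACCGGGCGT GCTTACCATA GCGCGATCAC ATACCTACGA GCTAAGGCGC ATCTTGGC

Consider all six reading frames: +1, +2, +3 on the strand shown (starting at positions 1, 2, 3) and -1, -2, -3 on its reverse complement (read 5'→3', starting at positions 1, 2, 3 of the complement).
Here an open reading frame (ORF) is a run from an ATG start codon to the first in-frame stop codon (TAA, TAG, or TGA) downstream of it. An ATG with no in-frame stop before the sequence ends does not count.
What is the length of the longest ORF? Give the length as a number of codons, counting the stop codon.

6

Reverse complement (5'→3'): GCCAAGATGCGCCTTAGCTCGTAGGTATGTGATCGCGCTATGGTAAGCACGCCCGGTGGTGTGCATATATGGCCTGAT
Frame +1: ATC AGG CCA TAT ATG CAC ACC ACC GGG CGT GCT TAC CAT AGC GCG ATC ACA TAC CTA CGA GCT AAG GCG CAT CTT GGC — no ATG→stop ORF.
Frame +2: TCA GGC CAT ATA TGC ACA CCA CCG GGC GTG CTT ACC ATA GCG CGA TCA CAT ACC TAC GAG CTA AGG CGC ATC TTG — no ATG→stop ORF.
Frame +3: CAG GCC ATA TAT GCA CAC CAC CGG GCG TGC TTA CCA TAG CGC GAT CAC ATA CCT ACG AGC TAA GGC GCA TCT TGG — no ATG→stop ORF.
Frame -1: GCC AAG ATG CGC CTT AGC TCG TAG GTA TGT GAT CGC GCT ATG GTA AGC ACG CCC GGT GGT GTG CAT ATA TGG CCT GAT — ATG at 7, stop TAG at 22 → 18 nt.
Frame -2: CCA AGA TGC GCC TTA GCT CGT AGG TAT GTG ATC GCG CTA TGG TAA GCA CGC CCG GTG GTG TGC ATA TAT GGC CTG — no ATG→stop ORF.
Frame -3: CAA GAT GCG CCT TAG CTC GTA GGT ATG TGA TCG CGC TAT GGT AAG CAC GCC CGG TGG TGT GCA TAT ATG GCC TGA — ATG at 27, stop TGA at 30 → 6 nt; ATG at 69, stop TGA at 75 → 9 nt.
Longest: frame -1, positions 7–24, 18 nt = 6 codons = 5 aa. → 6 codons.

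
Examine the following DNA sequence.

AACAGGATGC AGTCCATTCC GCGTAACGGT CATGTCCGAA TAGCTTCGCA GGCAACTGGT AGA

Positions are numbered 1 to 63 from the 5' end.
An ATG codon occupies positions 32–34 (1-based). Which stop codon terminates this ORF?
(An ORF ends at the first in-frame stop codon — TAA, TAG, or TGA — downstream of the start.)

Codons from position 32: ATG (32–34), TCC (35–37), GAA (38–40), TAG (41–43).
The first in-frame stop codon is TAG.

TAG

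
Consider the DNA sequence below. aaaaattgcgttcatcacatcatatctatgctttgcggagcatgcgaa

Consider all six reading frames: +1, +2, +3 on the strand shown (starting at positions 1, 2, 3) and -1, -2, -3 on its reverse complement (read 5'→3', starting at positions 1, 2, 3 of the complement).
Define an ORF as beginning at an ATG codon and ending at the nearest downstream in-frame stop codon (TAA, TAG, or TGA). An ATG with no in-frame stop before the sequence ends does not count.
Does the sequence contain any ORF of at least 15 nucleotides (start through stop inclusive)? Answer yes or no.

Reverse complement (5'→3'): TTCGCATGCTCCGCAAAGCATAGATATGATGTGATGAACGCAATTTTT
Frame +1: AAA AAT TGC GTT CAT CAC ATC ATA TCT ATG CTT TGC GGA GCA TGC GAA — no ATG→stop ORF.
Frame +2: AAA ATT GCG TTC ATC ACA TCA TAT CTA TGC TTT GCG GAG CAT GCG — no ATG→stop ORF.
Frame +3: AAA TTG CGT TCA TCA CAT CAT ATC TAT GCT TTG CGG AGC ATG CGA — no ATG→stop ORF.
Frame -1: TTC GCA TGC TCC GCA AAG CAT AGA TAT GAT GTG ATG AAC GCA ATT TTT — no ATG→stop ORF.
Frame -2: TCG CAT GCT CCG CAA AGC ATA GAT ATG ATG TGA TGA ACG CAA TTT — ATG at 26, stop TGA at 32 → 9 nt; ATG at 29, stop TGA at 32 → 6 nt.
Frame -3: CGC ATG CTC CGC AAA GCA TAG ATA TGA TGT GAT GAA CGC AAT TTT — ATG at 6, stop TAG at 21 → 18 nt.
Frame -3 has an ORF of 18 nucleotides (positions 6–23) ≥ 15, so yes.

yes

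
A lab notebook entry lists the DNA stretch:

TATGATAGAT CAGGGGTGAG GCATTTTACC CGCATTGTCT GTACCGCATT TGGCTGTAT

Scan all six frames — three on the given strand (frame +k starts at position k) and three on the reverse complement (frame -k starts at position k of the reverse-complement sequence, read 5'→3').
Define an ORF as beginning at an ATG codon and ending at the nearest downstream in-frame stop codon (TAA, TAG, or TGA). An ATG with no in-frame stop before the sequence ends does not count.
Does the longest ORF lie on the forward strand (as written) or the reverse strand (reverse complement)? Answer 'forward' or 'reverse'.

Reverse complement (5'→3'): ATACAGCCAAATGCGGTACAGACAATGCGGGTAAAATGCCTCACCCCTGATCTATCATA
Frame +1: TAT GAT AGA TCA GGG GTG AGG CAT TTT ACC CGC ATT GTC TGT ACC GCA TTT GGC TGT — no ATG→stop ORF.
Frame +2: ATG ATA GAT CAG GGG TGA GGC ATT TTA CCC GCA TTG TCT GTA CCG CAT TTG GCT GTA — ATG at 2, stop TGA at 17 → 18 nt.
Frame +3: TGA TAG ATC AGG GGT GAG GCA TTT TAC CCG CAT TGT CTG TAC CGC ATT TGG CTG TAT — no ATG→stop ORF.
Frame -1: ATA CAG CCA AAT GCG GTA CAG ACA ATG CGG GTA AAA TGC CTC ACC CCT GAT CTA TCA — no ATG→stop ORF.
Frame -2: TAC AGC CAA ATG CGG TAC AGA CAA TGC GGG TAA AAT GCC TCA CCC CTG ATC TAT CAT — ATG at 11, stop TAA at 32 → 24 nt.
Frame -3: ACA GCC AAA TGC GGT ACA GAC AAT GCG GGT AAA ATG CCT CAC CCC TGA TCT ATC ATA — ATG at 36, stop TGA at 48 → 15 nt.
Forward-strand max 18 nt; reverse-strand max 24 nt. The reverse strand has the longer ORF.

reverse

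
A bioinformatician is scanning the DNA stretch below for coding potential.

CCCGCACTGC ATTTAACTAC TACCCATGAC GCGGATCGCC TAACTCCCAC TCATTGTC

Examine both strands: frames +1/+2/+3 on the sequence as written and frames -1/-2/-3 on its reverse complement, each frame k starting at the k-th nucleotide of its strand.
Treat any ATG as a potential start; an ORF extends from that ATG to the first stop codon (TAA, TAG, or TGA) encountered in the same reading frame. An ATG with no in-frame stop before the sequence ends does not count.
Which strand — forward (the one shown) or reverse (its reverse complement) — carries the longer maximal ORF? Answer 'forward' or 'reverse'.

forward

Reverse complement (5'→3'): GACAATGAGTGGGAGTTAGGCGATCCGCGTCATGGGTAGTAGTTAAATGCAGTGCGGG
Frame +1: CCC GCA CTG CAT TTA ACT ACT ACC CAT GAC GCG GAT CGC CTA ACT CCC ACT CAT TGT — no ATG→stop ORF.
Frame +2: CCG CAC TGC ATT TAA CTA CTA CCC ATG ACG CGG ATC GCC TAA CTC CCA CTC ATT GTC — ATG at 26, stop TAA at 41 → 18 nt.
Frame +3: CGC ACT GCA TTT AAC TAC TAC CCA TGA CGC GGA TCG CCT AAC TCC CAC TCA TTG — no ATG→stop ORF.
Frame -1: GAC AAT GAG TGG GAG TTA GGC GAT CCG CGT CAT GGG TAG TAG TTA AAT GCA GTG CGG — no ATG→stop ORF.
Frame -2: ACA ATG AGT GGG AGT TAG GCG ATC CGC GTC ATG GGT AGT AGT TAA ATG CAG TGC GGG — ATG at 5, stop TAG at 17 → 15 nt; ATG at 32, stop TAA at 44 → 15 nt.
Frame -3: CAA TGA GTG GGA GTT AGG CGA TCC GCG TCA TGG GTA GTA GTT AAA TGC AGT GCG — no ATG→stop ORF.
Forward-strand max 18 nt; reverse-strand max 15 nt. The forward strand has the longer ORF.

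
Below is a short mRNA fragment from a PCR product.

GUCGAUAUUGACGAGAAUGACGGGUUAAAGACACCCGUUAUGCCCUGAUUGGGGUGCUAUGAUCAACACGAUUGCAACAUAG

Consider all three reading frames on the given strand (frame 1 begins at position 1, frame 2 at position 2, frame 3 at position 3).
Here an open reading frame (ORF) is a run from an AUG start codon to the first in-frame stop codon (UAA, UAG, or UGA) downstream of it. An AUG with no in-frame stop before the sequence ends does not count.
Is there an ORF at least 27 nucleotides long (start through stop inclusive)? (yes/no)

no

Frame 1: GUC GAU AUU GAC GAG AAU GAC GGG UUA AAG ACA CCC GUU AUG CCC UGA UUG GGG UGC UAU GAU CAA CAC GAU UGC AAC AUA — AUG at 40, stop UGA at 46 → 9 nt.
Frame 2: UCG AUA UUG ACG AGA AUG ACG GGU UAA AGA CAC CCG UUA UGC CCU GAU UGG GGU GCU AUG AUC AAC ACG AUU GCA ACA UAG — AUG at 17, stop UAA at 26 → 12 nt; AUG at 59, stop UAG at 80 → 24 nt.
Frame 3: CGA UAU UGA CGA GAA UGA CGG GUU AAA GAC ACC CGU UAU GCC CUG AUU GGG GUG CUA UGA UCA ACA CGA UUG CAA CAU — no AUG→stop ORF.
Largest ORF found is 24 nucleotides < 27, so no.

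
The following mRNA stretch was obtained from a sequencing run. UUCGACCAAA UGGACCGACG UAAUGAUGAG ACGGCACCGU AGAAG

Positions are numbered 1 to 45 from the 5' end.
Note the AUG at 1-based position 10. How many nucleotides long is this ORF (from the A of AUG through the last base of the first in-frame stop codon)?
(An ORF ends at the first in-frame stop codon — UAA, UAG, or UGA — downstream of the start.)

33

Codons from position 10: AUG (10–12), GAC (13–15), CGA (16–18), CGU (19–21), AAU (22–24), GAU (25–27), GAG (28–30), ACG (31–33), GCA (34–36), CCG (37–39), UAG (40–42).
UAG is the first in-frame stop; ORF spans 10–42, 33 nucleotides.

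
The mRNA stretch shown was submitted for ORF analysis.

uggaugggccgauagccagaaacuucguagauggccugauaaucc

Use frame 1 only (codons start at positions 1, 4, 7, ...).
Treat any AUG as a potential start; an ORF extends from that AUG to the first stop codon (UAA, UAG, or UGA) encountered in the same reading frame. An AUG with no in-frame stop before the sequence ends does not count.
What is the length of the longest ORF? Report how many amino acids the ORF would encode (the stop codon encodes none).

Frame 1: UGG AUG GGC CGA UAG CCA GAA ACU UCG UAG AUG GCC UGA UAA UCC — AUG at 4, stop UAG at 13 → 12 nt; AUG at 31, stop UGA at 37 → 9 nt.
Longest: frame 1, positions 4–15, 12 nt = 4 codons = 3 aa. → 3 amino acids.

3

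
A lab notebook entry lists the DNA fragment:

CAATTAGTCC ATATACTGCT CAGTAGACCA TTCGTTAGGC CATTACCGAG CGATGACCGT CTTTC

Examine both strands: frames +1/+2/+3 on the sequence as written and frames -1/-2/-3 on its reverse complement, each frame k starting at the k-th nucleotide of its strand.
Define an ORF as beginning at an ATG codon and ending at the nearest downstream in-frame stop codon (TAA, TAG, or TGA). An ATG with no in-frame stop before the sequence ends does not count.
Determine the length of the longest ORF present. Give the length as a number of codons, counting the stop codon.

4

Reverse complement (5'→3'): GAAAGACGGTCATCGCTCGGTAATGGCCTAACGAATGGTCTACTGAGCAGTATATGGACTAATTG
Frame +1: CAA TTA GTC CAT ATA CTG CTC AGT AGA CCA TTC GTT AGG CCA TTA CCG AGC GAT GAC CGT CTT — no ATG→stop ORF.
Frame +2: AAT TAG TCC ATA TAC TGC TCA GTA GAC CAT TCG TTA GGC CAT TAC CGA GCG ATG ACC GTC TTT — no ATG→stop ORF.
Frame +3: ATT AGT CCA TAT ACT GCT CAG TAG ACC ATT CGT TAG GCC ATT ACC GAG CGA TGA CCG TCT TTC — no ATG→stop ORF.
Frame -1: GAA AGA CGG TCA TCG CTC GGT AAT GGC CTA ACG AAT GGT CTA CTG AGC AGT ATA TGG ACT AAT — no ATG→stop ORF.
Frame -2: AAA GAC GGT CAT CGC TCG GTA ATG GCC TAA CGA ATG GTC TAC TGA GCA GTA TAT GGA CTA ATT — ATG at 23, stop TAA at 29 → 9 nt; ATG at 35, stop TGA at 44 → 12 nt.
Frame -3: AAG ACG GTC ATC GCT CGG TAA TGG CCT AAC GAA TGG TCT ACT GAG CAG TAT ATG GAC TAA TTG — ATG at 54, stop TAA at 60 → 9 nt.
Longest: frame -2, positions 35–46, 12 nt = 4 codons = 3 aa. → 4 codons.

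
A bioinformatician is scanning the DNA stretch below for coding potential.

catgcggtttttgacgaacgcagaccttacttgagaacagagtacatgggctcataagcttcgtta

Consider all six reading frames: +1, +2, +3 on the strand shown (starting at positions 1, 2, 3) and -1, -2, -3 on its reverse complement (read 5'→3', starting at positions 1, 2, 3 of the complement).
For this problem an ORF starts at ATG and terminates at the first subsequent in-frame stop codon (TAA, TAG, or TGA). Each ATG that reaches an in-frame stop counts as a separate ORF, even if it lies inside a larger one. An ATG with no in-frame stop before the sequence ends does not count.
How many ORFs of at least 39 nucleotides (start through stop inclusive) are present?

0

Reverse complement (5'→3'): TAACGAAGCTTATGAGCCCATGTACTCTGTTCTCAAGTAAGGTCTGCGTTCGTCAAAAACCGCATG
Frame +1: CAT GCG GTT TTT GAC GAA CGC AGA CCT TAC TTG AGA ACA GAG TAC ATG GGC TCA TAA GCT TCG TTA — ATG at 46, stop TAA at 55 → 12 nt.
Frame +2: ATG CGG TTT TTG ACG AAC GCA GAC CTT ACT TGA GAA CAG AGT ACA TGG GCT CAT AAG CTT CGT — ATG at 2, stop TGA at 32 → 33 nt.
Frame +3: TGC GGT TTT TGA CGA ACG CAG ACC TTA CTT GAG AAC AGA GTA CAT GGG CTC ATA AGC TTC GTT — no ATG→stop ORF.
Frame -1: TAA CGA AGC TTA TGA GCC CAT GTA CTC TGT TCT CAA GTA AGG TCT GCG TTC GTC AAA AAC CGC ATG — no ATG→stop ORF.
Frame -2: AAC GAA GCT TAT GAG CCC ATG TAC TCT GTT CTC AAG TAA GGT CTG CGT TCG TCA AAA ACC GCA — ATG at 20, stop TAA at 38 → 21 nt.
Frame -3: ACG AAG CTT ATG AGC CCA TGT ACT CTG TTC TCA AGT AAG GTC TGC GTT CGT CAA AAA CCG CAT — no ATG→stop ORF.
No ORF reaches 39 nucleotides. Count = 0.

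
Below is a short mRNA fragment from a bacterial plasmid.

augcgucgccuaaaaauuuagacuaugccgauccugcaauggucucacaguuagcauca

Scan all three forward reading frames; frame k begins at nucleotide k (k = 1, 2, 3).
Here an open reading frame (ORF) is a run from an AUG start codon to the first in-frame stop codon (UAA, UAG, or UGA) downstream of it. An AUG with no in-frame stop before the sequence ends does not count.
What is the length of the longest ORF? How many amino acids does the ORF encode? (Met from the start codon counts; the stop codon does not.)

Frame 1: AUG CGU CGC CUA AAA AUU UAG ACU AUG CCG AUC CUG CAA UGG UCU CAC AGU UAG CAU — AUG at 1, stop UAG at 19 → 21 nt; AUG at 25, stop UAG at 52 → 30 nt.
Frame 2: UGC GUC GCC UAA AAA UUU AGA CUA UGC CGA UCC UGC AAU GGU CUC ACA GUU AGC AUC — no AUG→stop ORF.
Frame 3: GCG UCG CCU AAA AAU UUA GAC UAU GCC GAU CCU GCA AUG GUC UCA CAG UUA GCA UCA — no AUG→stop ORF.
Longest: frame 1, positions 25–54, 30 nt = 10 codons = 9 aa. → 9 amino acids.

9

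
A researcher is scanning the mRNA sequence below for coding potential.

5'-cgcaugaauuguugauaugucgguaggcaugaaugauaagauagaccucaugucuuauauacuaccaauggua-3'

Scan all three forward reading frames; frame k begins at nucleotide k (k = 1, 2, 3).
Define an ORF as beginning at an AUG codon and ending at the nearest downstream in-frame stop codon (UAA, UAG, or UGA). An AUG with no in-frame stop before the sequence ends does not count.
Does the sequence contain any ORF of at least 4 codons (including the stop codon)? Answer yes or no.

Frame 1: CGC AUG AAU UGU UGA UAU GUC GGU AGG CAU GAA UGA UAA GAU AGA CCU CAU GUC UUA UAU ACU ACC AAU GGU — AUG at 4, stop UGA at 13 → 12 nt.
Frame 2: GCA UGA AUU GUU GAU AUG UCG GUA GGC AUG AAU GAU AAG AUA GAC CUC AUG UCU UAU AUA CUA CCA AUG GUA — no AUG→stop ORF.
Frame 3: CAU GAA UUG UUG AUA UGU CGG UAG GCA UGA AUG AUA AGA UAG ACC UCA UGU CUU AUA UAC UAC CAA UGG — AUG at 33, stop UAG at 42 → 12 nt.
Frame 1 has an ORF of 4 codons (positions 4–15) ≥ 4, so yes.

yes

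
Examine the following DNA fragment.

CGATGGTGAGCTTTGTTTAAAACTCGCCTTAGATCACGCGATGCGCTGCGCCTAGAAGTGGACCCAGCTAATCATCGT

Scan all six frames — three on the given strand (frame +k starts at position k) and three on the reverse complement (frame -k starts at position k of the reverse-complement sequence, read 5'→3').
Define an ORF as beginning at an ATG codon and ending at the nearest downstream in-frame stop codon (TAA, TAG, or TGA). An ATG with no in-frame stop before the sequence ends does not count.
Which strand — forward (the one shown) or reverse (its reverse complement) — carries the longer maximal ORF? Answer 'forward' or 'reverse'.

reverse

Reverse complement (5'→3'): ACGATGATTAGCTGGGTCCACTTCTAGGCGCAGCGCATCGCGTGATCTAAGGCGAGTTTTAAACAAAGCTCACCATCG
Frame +1: CGA TGG TGA GCT TTG TTT AAA ACT CGC CTT AGA TCA CGC GAT GCG CTG CGC CTA GAA GTG GAC CCA GCT AAT CAT CGT — no ATG→stop ORF.
Frame +2: GAT GGT GAG CTT TGT TTA AAA CTC GCC TTA GAT CAC GCG ATG CGC TGC GCC TAG AAG TGG ACC CAG CTA ATC ATC — ATG at 41, stop TAG at 53 → 15 nt.
Frame +3: ATG GTG AGC TTT GTT TAA AAC TCG CCT TAG ATC ACG CGA TGC GCT GCG CCT AGA AGT GGA CCC AGC TAA TCA TCG — ATG at 3, stop TAA at 18 → 18 nt.
Frame -1: ACG ATG ATT AGC TGG GTC CAC TTC TAG GCG CAG CGC ATC GCG TGA TCT AAG GCG AGT TTT AAA CAA AGC TCA CCA TCG — ATG at 4, stop TAG at 25 → 24 nt.
Frame -2: CGA TGA TTA GCT GGG TCC ACT TCT AGG CGC AGC GCA TCG CGT GAT CTA AGG CGA GTT TTA AAC AAA GCT CAC CAT — no ATG→stop ORF.
Frame -3: GAT GAT TAG CTG GGT CCA CTT CTA GGC GCA GCG CAT CGC GTG ATC TAA GGC GAG TTT TAA ACA AAG CTC ACC ATC — no ATG→stop ORF.
Forward-strand max 18 nt; reverse-strand max 24 nt. The reverse strand has the longer ORF.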